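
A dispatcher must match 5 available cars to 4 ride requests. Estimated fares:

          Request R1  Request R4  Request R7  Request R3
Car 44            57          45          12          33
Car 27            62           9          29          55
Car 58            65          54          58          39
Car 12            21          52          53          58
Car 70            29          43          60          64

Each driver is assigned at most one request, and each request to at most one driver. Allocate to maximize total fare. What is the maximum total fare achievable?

Optimal: Car 27→Request R1 ($62), Car 12→Request R4 ($52), Car 58→Request R7 ($58), Car 70→Request R3 ($64) — total 62+52+58+64 = $236.
Max-entry greedy (repeatedly take the single best remaining cell) gives $227, worse by 9.
Next-best assignment: Car 27→Request R1, Car 58→Request R4, Car 70→Request R7, Car 12→Request R3 = $234.
Swapping Car 58↔Car 27 (Car 58→Request R1 $65, Car 27→Request R7 $29) loses 26.
No other one-to-one assignment exceeds $236.

Maximum total: $236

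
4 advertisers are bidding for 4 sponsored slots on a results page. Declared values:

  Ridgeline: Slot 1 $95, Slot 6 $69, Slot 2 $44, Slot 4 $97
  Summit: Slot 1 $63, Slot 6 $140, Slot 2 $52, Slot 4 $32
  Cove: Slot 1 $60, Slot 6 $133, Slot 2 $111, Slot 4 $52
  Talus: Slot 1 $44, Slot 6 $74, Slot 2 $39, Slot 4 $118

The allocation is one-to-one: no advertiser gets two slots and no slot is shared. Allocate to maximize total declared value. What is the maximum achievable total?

Optimal: Ridgeline→Slot 1 ($95), Summit→Slot 6 ($140), Cove→Slot 2 ($111), Talus→Slot 4 ($118) — total 95+140+111+118 = $464.
Row-greedy (each advertiser in turn takes its best remaining slot) gives $392, worse by 72.
Next-best assignment: Ridgeline→Slot 1, Summit→Slot 2, Cove→Slot 6, Talus→Slot 4 = $398.
Checked against all permutations: $464 is optimal.

Max total: $464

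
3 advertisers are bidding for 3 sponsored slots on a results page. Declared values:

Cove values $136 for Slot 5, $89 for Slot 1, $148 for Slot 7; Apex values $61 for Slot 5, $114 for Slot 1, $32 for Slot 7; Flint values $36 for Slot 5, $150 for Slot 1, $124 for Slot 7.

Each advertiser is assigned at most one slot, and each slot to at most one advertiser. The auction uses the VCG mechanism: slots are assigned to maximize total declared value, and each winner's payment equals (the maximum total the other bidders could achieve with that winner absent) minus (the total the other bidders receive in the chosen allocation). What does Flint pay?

Efficient allocation: Cove→Slot 5 ($136), Apex→Slot 1 ($114), Flint→Slot 7 ($124); total welfare W = $374.
Flint receives Slot 7 at value $124, so the others get W − 124 = $250.
Without Flint: best allocation of the remaining 2 bidders over all 3 slots is Cove→Slot 7 ($148), Apex→Slot 1 ($114), total $262.
VCG payment = (others' best without Flint) − (others' welfare with Flint) = 262 − 250 = $12.

Flint pays $12.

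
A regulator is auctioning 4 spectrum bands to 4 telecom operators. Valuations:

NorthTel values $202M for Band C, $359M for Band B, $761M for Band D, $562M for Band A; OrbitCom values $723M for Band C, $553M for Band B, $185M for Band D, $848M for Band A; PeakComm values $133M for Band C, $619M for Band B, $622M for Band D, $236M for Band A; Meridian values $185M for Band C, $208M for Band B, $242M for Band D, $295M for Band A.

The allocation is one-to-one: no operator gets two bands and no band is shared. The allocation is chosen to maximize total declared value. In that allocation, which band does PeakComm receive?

PeakComm receives Band B.

This is a one-to-one assignment (maximum-weight bipartite matching).
Optimal: NorthTel→Band D ($761M), OrbitCom→Band A ($848M), PeakComm→Band B ($619M), Meridian→Band C ($185M) — total 761+848+619+185 = $2413M.
Column-greedy (each band in turn goes to its best remaining operator) gives $2398M, worse by 15.
Checked against all permutations: $2413M is optimal.
PeakComm's own top band is Band D ($622M), but forcing PeakComm→Band D and reassigning the rest optimally gives only $2115M — worse by 298.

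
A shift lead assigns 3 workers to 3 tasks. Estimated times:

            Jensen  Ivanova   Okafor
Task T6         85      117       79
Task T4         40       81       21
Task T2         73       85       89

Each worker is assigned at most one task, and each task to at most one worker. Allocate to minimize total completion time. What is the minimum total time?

Minimum total: 191 min

Optimal: Jensen→Task T6 (85 min), Ivanova→Task T2 (85 min), Okafor→Task T4 (21 min) — total 85+85+21 = 191 min.
Checked against all permutations: 191 min is optimal.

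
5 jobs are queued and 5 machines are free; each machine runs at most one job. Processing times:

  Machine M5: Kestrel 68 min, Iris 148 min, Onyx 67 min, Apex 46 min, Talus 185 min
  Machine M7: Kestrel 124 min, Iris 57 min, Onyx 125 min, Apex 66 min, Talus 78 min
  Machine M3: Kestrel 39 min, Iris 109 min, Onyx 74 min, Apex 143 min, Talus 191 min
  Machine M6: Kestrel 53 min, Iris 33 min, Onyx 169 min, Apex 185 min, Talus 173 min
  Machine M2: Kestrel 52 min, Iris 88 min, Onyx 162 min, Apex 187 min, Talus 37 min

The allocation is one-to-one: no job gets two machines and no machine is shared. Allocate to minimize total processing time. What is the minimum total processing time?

Min total: 242 min

This is a one-to-one assignment (minimum-cost bipartite matching).
Optimal: Kestrel→Machine M3 (39 min), Iris→Machine M6 (33 min), Onyx→Machine M5 (67 min), Apex→Machine M7 (66 min), Talus→Machine M2 (37 min) — total 39+33+67+66+37 = 242 min.
Column-greedy (each machine in turn goes to its cheapest remaining job) gives 348 min, worse by 106.
Next-best assignment: Kestrel→Machine M6, Iris→Machine M7, Onyx→Machine M3, Apex→Machine M5, Talus→Machine M2 = 267 min.
Every other assignment is strictly worse.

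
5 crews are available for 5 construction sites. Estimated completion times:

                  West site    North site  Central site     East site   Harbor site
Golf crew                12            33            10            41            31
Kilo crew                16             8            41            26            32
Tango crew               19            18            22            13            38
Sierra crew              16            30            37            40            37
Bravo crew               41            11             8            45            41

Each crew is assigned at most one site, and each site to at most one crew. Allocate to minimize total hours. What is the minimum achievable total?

Optimal: Golf crew→Harbor site (31 hours), Kilo crew→North site (8 hours), Tango crew→East site (13 hours), Sierra crew→West site (16 hours), Bravo crew→Central site (8 hours) — total 31+8+13+16+8 = 76 hours.
Min-entry greedy (repeatedly take the single cheapest remaining cell) gives 78 hours, worse by 2.
Swapping Sierra crew↔Kilo crew (Sierra crew→North site 30 hours, Kilo crew→West site 16 hours) adds 22.

Min total: 76 hours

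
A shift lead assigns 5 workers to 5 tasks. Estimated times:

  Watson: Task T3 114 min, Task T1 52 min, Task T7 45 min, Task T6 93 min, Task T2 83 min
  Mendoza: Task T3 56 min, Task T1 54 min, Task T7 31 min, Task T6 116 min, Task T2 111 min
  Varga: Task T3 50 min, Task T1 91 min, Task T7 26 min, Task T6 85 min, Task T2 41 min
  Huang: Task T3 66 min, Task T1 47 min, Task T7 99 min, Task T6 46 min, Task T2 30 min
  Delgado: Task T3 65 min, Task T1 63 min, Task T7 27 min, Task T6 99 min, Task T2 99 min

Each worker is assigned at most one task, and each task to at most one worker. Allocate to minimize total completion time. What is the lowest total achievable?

This is the linear assignment problem.
Optimal: Watson→Task T1 (52 min), Mendoza→Task T3 (56 min), Varga→Task T2 (41 min), Huang→Task T6 (46 min), Delgado→Task T7 (27 min) — total 52+56+41+46+27 = 222 min.
Swapping Huang↔Mendoza (Huang→Task T3 66 min, Mendoza→Task T6 116 min) adds 80.

Minimum total: 222 min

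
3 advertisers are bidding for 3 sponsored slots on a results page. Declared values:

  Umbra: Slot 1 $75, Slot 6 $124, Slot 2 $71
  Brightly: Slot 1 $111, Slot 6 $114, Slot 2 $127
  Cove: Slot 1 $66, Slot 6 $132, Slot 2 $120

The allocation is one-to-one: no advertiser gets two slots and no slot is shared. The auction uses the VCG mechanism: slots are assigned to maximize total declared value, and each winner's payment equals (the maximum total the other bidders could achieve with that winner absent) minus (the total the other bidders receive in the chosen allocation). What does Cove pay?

Efficient allocation: Umbra→Slot 6 ($124), Brightly→Slot 1 ($111), Cove→Slot 2 ($120); total welfare W = $355.
Cove receives Slot 2 at value $120, so the others get W − 120 = $235.
Without Cove: best allocation of the remaining 2 bidders over all 3 slots is Umbra→Slot 6 ($124), Brightly→Slot 2 ($127), total $251.
VCG payment = (others' best without Cove) − (others' welfare with Cove) = 251 − 235 = $16.

Cove pays $16.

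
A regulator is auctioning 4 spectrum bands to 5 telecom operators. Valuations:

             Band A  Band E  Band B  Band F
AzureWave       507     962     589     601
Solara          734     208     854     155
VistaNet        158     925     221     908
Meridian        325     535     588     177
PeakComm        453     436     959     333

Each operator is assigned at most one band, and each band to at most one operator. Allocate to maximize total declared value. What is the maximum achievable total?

Maximum total: $3563M

This is the linear assignment problem.
Optimal: Solara→Band A ($734M), AzureWave→Band E ($962M), PeakComm→Band B ($959M), VistaNet→Band F ($908M) — total 734+962+959+908 = $3563M.
Row-greedy (each operator in turn takes its best remaining band) gives $3049M, worse by 514.
Next-best assignment: Solara→Band A, VistaNet→Band E, PeakComm→Band B, AzureWave→Band F = $3219M.
Checked against all permutations: $3563M is optimal.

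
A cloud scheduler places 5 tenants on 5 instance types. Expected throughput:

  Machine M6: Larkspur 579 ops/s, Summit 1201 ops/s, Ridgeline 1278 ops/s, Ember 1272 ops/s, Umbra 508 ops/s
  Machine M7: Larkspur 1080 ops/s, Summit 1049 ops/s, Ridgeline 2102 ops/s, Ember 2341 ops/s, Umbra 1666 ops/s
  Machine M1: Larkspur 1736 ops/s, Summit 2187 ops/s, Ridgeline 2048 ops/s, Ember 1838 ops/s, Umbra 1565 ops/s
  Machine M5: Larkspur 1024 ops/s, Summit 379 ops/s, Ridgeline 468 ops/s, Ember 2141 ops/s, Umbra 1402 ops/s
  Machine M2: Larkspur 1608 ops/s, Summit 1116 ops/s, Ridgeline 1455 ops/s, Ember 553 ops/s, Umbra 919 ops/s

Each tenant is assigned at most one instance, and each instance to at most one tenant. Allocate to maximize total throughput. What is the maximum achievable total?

Maximum total: 8880 ops/s

This is a one-to-one assignment (maximum-weight bipartite matching).
Optimal: Larkspur→Machine M2 (1608 ops/s), Summit→Machine M1 (2187 ops/s), Ridgeline→Machine M6 (1278 ops/s), Ember→Machine M5 (2141 ops/s), Umbra→Machine M7 (1666 ops/s) — total 1608+2187+1278+2141+1666 = 8880 ops/s.
Next-best assignment: Larkspur→Machine M2, Summit→Machine M1, Ridgeline→Machine M6, Ember→Machine M7, Umbra→Machine M5 = 8816 ops/s.
Checked against all permutations: 8880 ops/s is optimal.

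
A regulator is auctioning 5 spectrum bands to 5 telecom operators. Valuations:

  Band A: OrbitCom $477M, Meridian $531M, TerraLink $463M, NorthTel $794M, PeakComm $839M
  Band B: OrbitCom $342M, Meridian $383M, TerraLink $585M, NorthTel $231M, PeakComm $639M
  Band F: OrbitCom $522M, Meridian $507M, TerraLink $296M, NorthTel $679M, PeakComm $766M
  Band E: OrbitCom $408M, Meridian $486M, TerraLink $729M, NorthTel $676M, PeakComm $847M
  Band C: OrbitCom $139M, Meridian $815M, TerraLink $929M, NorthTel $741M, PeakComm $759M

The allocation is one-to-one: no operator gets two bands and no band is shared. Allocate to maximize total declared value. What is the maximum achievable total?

Maximum total: $3563M

This is a one-to-one assignment (maximum-weight bipartite matching).
Optimal: OrbitCom→Band F ($522M), Meridian→Band C ($815M), TerraLink→Band B ($585M), NorthTel→Band A ($794M), PeakComm→Band E ($847M) — total 522+815+585+794+847 = $3563M.
Column-greedy (each band in turn goes to its best remaining operator) gives $2728M, worse by 835.
Swapping PeakComm↔Meridian (PeakComm→Band C $759M, Meridian→Band E $486M) loses 417.
Checked against all permutations: $3563M is optimal.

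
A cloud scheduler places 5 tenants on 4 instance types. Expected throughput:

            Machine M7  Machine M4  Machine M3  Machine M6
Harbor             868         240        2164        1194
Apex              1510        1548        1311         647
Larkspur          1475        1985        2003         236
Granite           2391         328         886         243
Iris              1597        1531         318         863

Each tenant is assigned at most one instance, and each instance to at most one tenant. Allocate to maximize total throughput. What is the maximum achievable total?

Optimal: Granite→Machine M7 (2391 ops/s), Larkspur→Machine M4 (1985 ops/s), Harbor→Machine M3 (2164 ops/s), Iris→Machine M6 (863 ops/s) — total 2391+1985+2164+863 = 7403 ops/s.
Row-greedy (each tenant in turn takes its best remaining instance) gives 5430 ops/s, worse by 1973.
Next-best assignment: Granite→Machine M7, Larkspur→Machine M4, Harbor→Machine M3, Apex→Machine M6 = 7187 ops/s.
Swapping Iris↔Granite (Iris→Machine M7 1597 ops/s, Granite→Machine M6 243 ops/s) loses 1414.
Every other assignment is strictly worse.

Maximum total: 7403 ops/s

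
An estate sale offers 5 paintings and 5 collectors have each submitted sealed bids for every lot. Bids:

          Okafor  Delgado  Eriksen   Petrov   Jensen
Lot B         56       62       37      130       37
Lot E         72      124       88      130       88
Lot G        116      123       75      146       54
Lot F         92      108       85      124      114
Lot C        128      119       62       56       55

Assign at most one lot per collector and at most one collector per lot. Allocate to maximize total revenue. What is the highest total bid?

Max total: $583

This is the linear assignment problem.
Optimal: Okafor→Lot C ($128), Delgado→Lot G ($123), Eriksen→Lot E ($88), Petrov→Lot B ($130), Jensen→Lot F ($114) — total 128+123+88+130+114 = $583.
Row-greedy (each collector in turn takes its best remaining lot) gives $520, worse by 63.
Next-best assignment: Okafor→Lot C, Delgado→Lot E, Eriksen→Lot G, Petrov→Lot B, Jensen→Lot F = $571.
Checked against all permutations: $583 is optimal.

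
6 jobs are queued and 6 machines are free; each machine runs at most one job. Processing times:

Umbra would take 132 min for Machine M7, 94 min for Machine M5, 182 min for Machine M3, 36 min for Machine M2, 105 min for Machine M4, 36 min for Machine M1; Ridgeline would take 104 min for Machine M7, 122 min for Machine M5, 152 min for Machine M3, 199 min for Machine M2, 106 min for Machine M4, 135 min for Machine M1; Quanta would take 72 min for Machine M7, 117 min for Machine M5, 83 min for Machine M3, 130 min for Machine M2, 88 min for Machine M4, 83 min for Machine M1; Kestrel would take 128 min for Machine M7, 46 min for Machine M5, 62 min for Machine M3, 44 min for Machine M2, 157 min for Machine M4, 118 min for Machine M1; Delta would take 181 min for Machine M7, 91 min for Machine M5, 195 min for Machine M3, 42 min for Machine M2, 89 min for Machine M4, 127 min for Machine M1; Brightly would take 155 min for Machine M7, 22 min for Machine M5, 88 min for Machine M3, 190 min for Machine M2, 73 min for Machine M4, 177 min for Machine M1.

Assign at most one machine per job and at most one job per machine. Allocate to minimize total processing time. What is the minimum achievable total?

Min total: 340 min

Optimal: Umbra→Machine M1 (36 min), Ridgeline→Machine M4 (106 min), Quanta→Machine M7 (72 min), Kestrel→Machine M3 (62 min), Delta→Machine M2 (42 min), Brightly→Machine M5 (22 min) — total 36+106+72+62+42+22 = 340 min.
Row-greedy (each job in turn takes its cheapest remaining machine) gives 535 min, worse by 195.
Swapping Umbra↔Quanta (Umbra→Machine M7 132 min, Quanta→Machine M1 83 min) adds 107.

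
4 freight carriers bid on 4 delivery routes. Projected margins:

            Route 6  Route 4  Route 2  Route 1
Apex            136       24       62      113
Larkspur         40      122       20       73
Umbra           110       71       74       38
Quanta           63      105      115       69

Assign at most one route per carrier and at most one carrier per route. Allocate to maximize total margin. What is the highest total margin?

Treat this as an assignment problem: match each carrier to one route.
Optimal: Apex→Route 1 ($113k), Larkspur→Route 4 ($122k), Umbra→Route 6 ($110k), Quanta→Route 2 ($115k) — total 113+122+110+115 = $460k.
Max-entry greedy (repeatedly take the single best remaining cell) gives $411k, worse by 49.
Next-best assignment: Apex→Route 6, Larkspur→Route 4, Umbra→Route 1, Quanta→Route 2 = $411k.

Maximum total: $460k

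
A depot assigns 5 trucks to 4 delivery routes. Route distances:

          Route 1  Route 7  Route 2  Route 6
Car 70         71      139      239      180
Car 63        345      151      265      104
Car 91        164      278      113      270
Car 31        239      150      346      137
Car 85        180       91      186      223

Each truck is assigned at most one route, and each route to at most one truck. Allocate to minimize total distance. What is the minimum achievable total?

Min total: 379 km

Optimal: Car 70→Route 1 (71 km), Car 85→Route 7 (91 km), Car 91→Route 2 (113 km), Car 63→Route 6 (104 km) — total 71+91+113+104 = 379 km.
Row-greedy (each truck in turn takes its cheapest remaining route) gives 438 km, worse by 59.
No other one-to-one assignment undercuts 379 km.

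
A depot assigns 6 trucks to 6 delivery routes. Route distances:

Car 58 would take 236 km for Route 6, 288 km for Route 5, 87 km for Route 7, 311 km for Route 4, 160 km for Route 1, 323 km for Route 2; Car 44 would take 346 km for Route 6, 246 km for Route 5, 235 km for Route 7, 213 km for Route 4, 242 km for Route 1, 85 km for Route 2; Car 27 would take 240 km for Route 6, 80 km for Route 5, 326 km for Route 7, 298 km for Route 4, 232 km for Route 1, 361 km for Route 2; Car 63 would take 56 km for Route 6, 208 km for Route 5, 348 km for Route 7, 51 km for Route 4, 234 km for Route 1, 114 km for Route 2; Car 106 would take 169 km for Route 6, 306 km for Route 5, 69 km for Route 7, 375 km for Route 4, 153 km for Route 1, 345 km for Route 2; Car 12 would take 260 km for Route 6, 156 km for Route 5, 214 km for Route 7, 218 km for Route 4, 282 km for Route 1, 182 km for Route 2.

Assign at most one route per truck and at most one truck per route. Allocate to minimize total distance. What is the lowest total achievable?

Min total: 668 km

Treat this as an assignment problem: match each truck to one route.
Optimal: Car 58→Route 1 (160 km), Car 44→Route 2 (85 km), Car 27→Route 5 (80 km), Car 63→Route 6 (56 km), Car 106→Route 7 (69 km), Car 12→Route 4 (218 km) — total 160+85+80+56+69+218 = 668 km.
Row-greedy (each truck in turn takes its cheapest remaining route) gives 716 km, worse by 48.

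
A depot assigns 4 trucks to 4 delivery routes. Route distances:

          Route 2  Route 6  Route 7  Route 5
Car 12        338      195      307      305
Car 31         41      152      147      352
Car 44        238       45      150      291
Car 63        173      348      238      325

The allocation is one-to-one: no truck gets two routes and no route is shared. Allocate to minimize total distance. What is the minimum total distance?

Optimal: Car 12→Route 5 (305 km), Car 31→Route 2 (41 km), Car 44→Route 6 (45 km), Car 63→Route 7 (238 km) — total 305+41+45+238 = 629 km.
Row-greedy (each truck in turn takes its cheapest remaining route) gives 711 km, worse by 82.
Swapping Car 63↔Car 44 (Car 63→Route 6 348 km, Car 44→Route 7 150 km) adds 215.
No other one-to-one assignment undercuts 629 km.

Minimum total: 629 km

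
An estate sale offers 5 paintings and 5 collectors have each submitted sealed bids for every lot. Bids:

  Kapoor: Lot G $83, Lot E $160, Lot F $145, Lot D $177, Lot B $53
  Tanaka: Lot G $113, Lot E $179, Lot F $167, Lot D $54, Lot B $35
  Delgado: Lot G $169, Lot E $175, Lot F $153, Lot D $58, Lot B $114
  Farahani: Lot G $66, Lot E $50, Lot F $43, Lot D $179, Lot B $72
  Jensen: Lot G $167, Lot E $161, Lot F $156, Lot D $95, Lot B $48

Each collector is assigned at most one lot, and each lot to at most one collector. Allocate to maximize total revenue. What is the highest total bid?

Optimal: Kapoor→Lot E ($160), Tanaka→Lot F ($167), Delgado→Lot B ($114), Farahani→Lot D ($179), Jensen→Lot G ($167) — total 160+167+114+179+167 = $787.
Max-entry greedy (repeatedly take the single best remaining cell) gives $736, worse by 51.
Swapping Jensen↔Delgado (Jensen→Lot B $48, Delgado→Lot G $169) loses 64.
Checked against all permutations: $787 is optimal.

Max total: $787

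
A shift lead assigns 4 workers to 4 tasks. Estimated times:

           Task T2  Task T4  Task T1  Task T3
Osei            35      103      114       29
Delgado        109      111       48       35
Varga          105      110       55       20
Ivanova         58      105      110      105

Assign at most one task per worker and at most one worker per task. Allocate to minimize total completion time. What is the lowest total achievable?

Min total: 208 min

Optimal: Osei→Task T2 (35 min), Delgado→Task T1 (48 min), Varga→Task T3 (20 min), Ivanova→Task T4 (105 min) — total 35+48+20+105 = 208 min.
Row-greedy (each worker in turn takes its cheapest remaining task) gives 287 min, worse by 79.
Swapping Ivanova↔Delgado (Ivanova→Task T1 110 min, Delgado→Task T4 111 min) adds 68.
Every other assignment is strictly worse.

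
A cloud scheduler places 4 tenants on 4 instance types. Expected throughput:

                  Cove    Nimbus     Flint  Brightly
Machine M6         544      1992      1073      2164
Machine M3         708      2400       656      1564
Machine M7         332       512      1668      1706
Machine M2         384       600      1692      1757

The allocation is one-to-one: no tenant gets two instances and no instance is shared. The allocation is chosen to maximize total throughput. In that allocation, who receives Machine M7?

This is the linear assignment problem.
Optimal: Cove→Machine M2 (384 ops/s), Nimbus→Machine M3 (2400 ops/s), Flint→Machine M7 (1668 ops/s), Brightly→Machine M6 (2164 ops/s) — total 384+2400+1668+2164 = 6616 ops/s.
Next-best assignment: Cove→Machine M7, Nimbus→Machine M3, Flint→Machine M2, Brightly→Machine M6 = 6588 ops/s.
No other one-to-one assignment exceeds 6616 ops/s.
Flint's own top instance is Machine M2 (1692 ops/s), but forcing Flint→Machine M2 and reassigning the rest optimally gives only 6588 ops/s — worse by 28.

Flint receives Machine M7.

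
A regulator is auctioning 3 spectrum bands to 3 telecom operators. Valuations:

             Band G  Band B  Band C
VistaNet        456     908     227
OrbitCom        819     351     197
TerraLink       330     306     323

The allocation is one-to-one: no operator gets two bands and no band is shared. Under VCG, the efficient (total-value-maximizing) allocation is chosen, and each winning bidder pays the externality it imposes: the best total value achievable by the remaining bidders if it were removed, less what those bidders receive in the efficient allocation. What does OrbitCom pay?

OrbitCom pays $7M.

Efficient allocation: VistaNet→Band B ($908M), OrbitCom→Band G ($819M), TerraLink→Band C ($323M); total welfare W = $2050M.
OrbitCom receives Band G at value $819M, so the others get W − 819 = $1231M.
Without OrbitCom: best allocation of the remaining 2 bidders over all 3 bands is VistaNet→Band B ($908M), TerraLink→Band G ($330M), total $1238M.
VCG payment = (others' best without OrbitCom) − (others' welfare with OrbitCom) = 1238 − 1231 = $7M.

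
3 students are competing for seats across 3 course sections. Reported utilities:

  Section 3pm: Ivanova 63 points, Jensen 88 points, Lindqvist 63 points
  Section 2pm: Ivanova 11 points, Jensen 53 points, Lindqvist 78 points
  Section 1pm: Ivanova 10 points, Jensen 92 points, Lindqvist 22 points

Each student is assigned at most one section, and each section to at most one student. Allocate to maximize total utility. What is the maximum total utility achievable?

Maximum total: 233 points

This is the linear assignment problem.
Optimal: Ivanova→Section 3pm (63 points), Jensen→Section 1pm (92 points), Lindqvist→Section 2pm (78 points) — total 63+92+78 = 233 points.
Column-greedy (each section in turn goes to its best remaining student) gives 176 points, worse by 57.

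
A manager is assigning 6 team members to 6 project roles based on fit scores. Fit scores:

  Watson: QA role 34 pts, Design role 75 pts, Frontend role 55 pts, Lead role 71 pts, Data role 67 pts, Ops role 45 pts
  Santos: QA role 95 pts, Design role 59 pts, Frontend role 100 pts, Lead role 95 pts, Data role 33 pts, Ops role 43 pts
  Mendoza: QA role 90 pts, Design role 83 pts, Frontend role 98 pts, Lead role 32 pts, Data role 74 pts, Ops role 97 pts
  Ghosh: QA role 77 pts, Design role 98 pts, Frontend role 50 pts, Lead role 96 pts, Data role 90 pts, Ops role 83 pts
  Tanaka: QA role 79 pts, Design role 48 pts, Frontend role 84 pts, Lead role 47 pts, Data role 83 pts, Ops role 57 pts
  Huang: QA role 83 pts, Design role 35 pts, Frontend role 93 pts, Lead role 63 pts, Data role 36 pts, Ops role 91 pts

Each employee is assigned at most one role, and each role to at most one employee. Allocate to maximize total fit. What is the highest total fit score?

Treat this as an assignment problem: match each employee to one role.
Optimal: Watson→Design role (75 pts), Santos→QA role (95 pts), Mendoza→Ops role (97 pts), Ghosh→Lead role (96 pts), Tanaka→Data role (83 pts), Huang→Frontend role (93 pts) — total 75+95+97+96+83+93 = 539 pts.
Row-greedy (each employee in turn takes its best remaining role) gives 534 pts, worse by 5.
Next-best assignment: Watson→Design role, Santos→QA role, Mendoza→Frontend role, Ghosh→Lead role, Tanaka→Data role, Huang→Ops role = 538 pts.
Checked against all permutations: 539 pts is optimal.

Max total: 539 pts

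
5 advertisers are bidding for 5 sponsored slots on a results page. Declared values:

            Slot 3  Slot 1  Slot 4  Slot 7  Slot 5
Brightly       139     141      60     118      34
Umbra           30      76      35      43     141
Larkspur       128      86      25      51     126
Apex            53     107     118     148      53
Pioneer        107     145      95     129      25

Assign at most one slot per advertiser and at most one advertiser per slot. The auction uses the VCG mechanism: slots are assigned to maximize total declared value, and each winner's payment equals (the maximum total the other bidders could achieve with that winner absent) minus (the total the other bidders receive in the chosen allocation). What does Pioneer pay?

Efficient allocation: Brightly→Slot 1 ($141), Umbra→Slot 5 ($141), Larkspur→Slot 3 ($128), Apex→Slot 4 ($118), Pioneer→Slot 7 ($129); total welfare W = $657.
Pioneer receives Slot 7 at value $129, so the others get W − 129 = $528.
Without Pioneer: best allocation of the remaining 4 bidders over all 5 slots is Brightly→Slot 1 ($141), Umbra→Slot 5 ($141), Larkspur→Slot 3 ($128), Apex→Slot 7 ($148), total $558.
VCG payment = (others' best without Pioneer) − (others' welfare with Pioneer) = 558 − 528 = $30.

Pioneer pays $30.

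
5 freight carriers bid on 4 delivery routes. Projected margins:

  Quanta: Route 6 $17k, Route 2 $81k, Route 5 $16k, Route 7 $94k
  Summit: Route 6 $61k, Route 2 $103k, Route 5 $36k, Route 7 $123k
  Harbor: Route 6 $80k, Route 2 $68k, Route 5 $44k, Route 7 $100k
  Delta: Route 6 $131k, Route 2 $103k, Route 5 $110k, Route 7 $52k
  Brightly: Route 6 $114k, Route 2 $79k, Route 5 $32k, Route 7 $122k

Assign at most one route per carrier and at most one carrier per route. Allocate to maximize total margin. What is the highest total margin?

Maximum total: $428k

Optimal: Brightly→Route 6 ($114k), Quanta→Route 2 ($81k), Delta→Route 5 ($110k), Summit→Route 7 ($123k) — total 114+81+110+123 = $428k.
Max-entry greedy (repeatedly take the single best remaining cell) gives $379k, worse by 49.
Swapping Quanta↔Delta (Quanta→Route 5 $16k, Delta→Route 2 $103k) loses 72.
Every other assignment is strictly worse.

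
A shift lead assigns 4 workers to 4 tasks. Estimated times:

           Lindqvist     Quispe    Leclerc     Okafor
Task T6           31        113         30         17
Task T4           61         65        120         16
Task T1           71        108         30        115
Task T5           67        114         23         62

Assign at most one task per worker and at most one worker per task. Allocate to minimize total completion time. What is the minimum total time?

Optimal: Lindqvist→Task T1 (71 min), Quispe→Task T4 (65 min), Leclerc→Task T5 (23 min), Okafor→Task T6 (17 min) — total 71+65+23+17 = 176 min.
Row-greedy (each worker in turn takes its cheapest remaining task) gives 234 min, worse by 58.
Next-best assignment: Lindqvist→Task T6, Quispe→Task T1, Leclerc→Task T5, Okafor→Task T4 = 178 min.

Min total: 176 min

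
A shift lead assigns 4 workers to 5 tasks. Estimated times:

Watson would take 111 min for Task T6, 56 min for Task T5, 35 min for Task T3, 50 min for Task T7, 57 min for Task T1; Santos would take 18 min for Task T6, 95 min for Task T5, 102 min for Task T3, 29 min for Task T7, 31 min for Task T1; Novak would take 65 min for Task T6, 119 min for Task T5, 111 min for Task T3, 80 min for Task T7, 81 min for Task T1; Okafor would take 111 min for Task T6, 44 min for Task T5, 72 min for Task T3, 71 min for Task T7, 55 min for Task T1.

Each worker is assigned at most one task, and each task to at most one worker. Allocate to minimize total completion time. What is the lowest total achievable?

This is the linear assignment problem.
Optimal: Watson→Task T3 (35 min), Santos→Task T7 (29 min), Novak→Task T6 (65 min), Okafor→Task T5 (44 min) — total 35+29+65+44 = 173 min.
Row-greedy (each worker in turn takes its cheapest remaining task) gives 177 min, worse by 4.
Next-best assignment: Watson→Task T3, Santos→Task T1, Novak→Task T6, Okafor→Task T5 = 175 min.

Minimum total: 173 min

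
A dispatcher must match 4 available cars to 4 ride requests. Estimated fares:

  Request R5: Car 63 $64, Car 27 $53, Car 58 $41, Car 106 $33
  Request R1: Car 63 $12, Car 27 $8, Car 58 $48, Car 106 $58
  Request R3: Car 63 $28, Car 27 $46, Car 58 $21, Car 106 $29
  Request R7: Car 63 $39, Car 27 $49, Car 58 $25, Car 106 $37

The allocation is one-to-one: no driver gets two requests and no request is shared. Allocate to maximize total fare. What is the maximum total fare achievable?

Treat this as an assignment problem: match each driver to one request.
Optimal: Car 63→Request R5 ($64), Car 27→Request R3 ($46), Car 58→Request R1 ($48), Car 106→Request R7 ($37) — total 64+46+48+37 = $195.
Row-greedy (each driver in turn takes its best remaining request) gives $190, worse by 5.
Swapping Car 27↔Car 58 (Car 27→Request R1 $8, Car 58→Request R3 $21) loses 65.

Max total: $195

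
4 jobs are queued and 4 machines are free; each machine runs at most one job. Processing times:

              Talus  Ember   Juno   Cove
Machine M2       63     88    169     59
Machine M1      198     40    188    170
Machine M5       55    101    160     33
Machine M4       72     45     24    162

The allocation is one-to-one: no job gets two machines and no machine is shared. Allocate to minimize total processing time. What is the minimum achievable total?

Minimum total: 160 min

Treat this as an assignment problem: match each job to one machine.
Optimal: Talus→Machine M2 (63 min), Ember→Machine M1 (40 min), Juno→Machine M4 (24 min), Cove→Machine M5 (33 min) — total 63+40+24+33 = 160 min.
Next-best assignment: Talus→Machine M5, Ember→Machine M1, Juno→Machine M4, Cove→Machine M2 = 178 min.
Swapping Talus↔Ember (Talus→Machine M1 198 min, Ember→Machine M2 88 min) adds 183.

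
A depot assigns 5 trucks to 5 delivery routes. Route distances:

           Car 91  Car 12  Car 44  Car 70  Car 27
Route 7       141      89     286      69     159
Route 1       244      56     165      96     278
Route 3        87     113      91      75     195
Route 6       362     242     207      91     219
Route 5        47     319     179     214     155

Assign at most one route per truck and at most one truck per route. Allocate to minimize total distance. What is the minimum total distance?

Optimal: Car 91→Route 5 (47 km), Car 12→Route 1 (56 km), Car 44→Route 3 (91 km), Car 70→Route 6 (91 km), Car 27→Route 7 (159 km) — total 47+56+91+91+159 = 444 km.
No other one-to-one assignment undercuts 444 km.

Minimum total: 444 km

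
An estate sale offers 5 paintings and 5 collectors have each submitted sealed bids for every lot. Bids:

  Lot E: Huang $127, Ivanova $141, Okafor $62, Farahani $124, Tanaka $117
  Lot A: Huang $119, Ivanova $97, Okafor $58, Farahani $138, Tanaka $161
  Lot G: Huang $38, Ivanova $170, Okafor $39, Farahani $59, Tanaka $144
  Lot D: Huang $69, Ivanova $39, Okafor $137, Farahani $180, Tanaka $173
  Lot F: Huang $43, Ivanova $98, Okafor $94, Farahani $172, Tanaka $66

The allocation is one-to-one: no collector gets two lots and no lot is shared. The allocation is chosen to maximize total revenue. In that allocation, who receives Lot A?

Optimal: Huang→Lot E ($127), Ivanova→Lot G ($170), Okafor→Lot D ($137), Farahani→Lot F ($172), Tanaka→Lot A ($161) — total 127+170+137+172+161 = $767.
Max-entry greedy (repeatedly take the single best remaining cell) gives $732, worse by 35.
Swapping Farahani↔Huang (Farahani→Lot E $124, Huang→Lot F $43) loses 132.
Tanaka's own top lot is Lot D ($173), but forcing Tanaka→Lot D and reassigning the rest optimally gives only $702 — worse by 65.

Tanaka receives Lot A.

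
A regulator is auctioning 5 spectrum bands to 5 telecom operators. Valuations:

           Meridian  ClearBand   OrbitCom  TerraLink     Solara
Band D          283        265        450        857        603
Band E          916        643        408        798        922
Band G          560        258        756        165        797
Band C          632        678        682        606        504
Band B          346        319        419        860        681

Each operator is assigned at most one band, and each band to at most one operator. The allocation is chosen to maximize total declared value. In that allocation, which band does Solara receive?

Solara receives Band B.

Optimal: Meridian→Band E ($916M), ClearBand→Band C ($678M), OrbitCom→Band G ($756M), TerraLink→Band D ($857M), Solara→Band B ($681M) — total 916+678+756+857+681 = $3888M.
Max-entry greedy (repeatedly take the single best remaining cell) gives $3499M, worse by 389.
Next-best assignment: Meridian→Band E, ClearBand→Band C, OrbitCom→Band G, TerraLink→Band B, Solara→Band D = $3813M.
Solara's own top band is Band E ($922M), but forcing Solara→Band E and reassigning the rest optimally gives only $3559M — worse by 329.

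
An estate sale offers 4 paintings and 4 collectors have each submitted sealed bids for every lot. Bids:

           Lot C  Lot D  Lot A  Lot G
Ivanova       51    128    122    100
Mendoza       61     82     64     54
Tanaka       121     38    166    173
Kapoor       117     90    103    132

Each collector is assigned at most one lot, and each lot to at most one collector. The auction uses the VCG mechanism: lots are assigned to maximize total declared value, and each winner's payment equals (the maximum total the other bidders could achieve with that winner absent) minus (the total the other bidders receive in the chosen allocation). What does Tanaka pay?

Tanaka pays $15.

Efficient allocation: Ivanova→Lot A ($122), Mendoza→Lot D ($82), Tanaka→Lot G ($173), Kapoor→Lot C ($117); total welfare W = $494.
Tanaka receives Lot G at value $173, so the others get W − 173 = $321.
Without Tanaka: best allocation of the remaining 3 bidders over all 4 lots is Ivanova→Lot A ($122), Mendoza→Lot D ($82), Kapoor→Lot G ($132), total $336.
VCG payment = (others' best without Tanaka) − (others' welfare with Tanaka) = 336 − 321 = $15.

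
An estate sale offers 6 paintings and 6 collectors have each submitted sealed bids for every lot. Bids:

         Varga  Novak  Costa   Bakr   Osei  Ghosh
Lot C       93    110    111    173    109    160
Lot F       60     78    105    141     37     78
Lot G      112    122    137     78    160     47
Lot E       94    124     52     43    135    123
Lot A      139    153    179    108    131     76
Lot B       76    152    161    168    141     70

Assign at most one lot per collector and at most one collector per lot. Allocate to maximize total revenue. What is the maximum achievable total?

Max total: $886

Optimal: Varga→Lot E ($94), Novak→Lot B ($152), Costa→Lot A ($179), Bakr→Lot F ($141), Osei→Lot G ($160), Ghosh→Lot C ($160) — total 94+152+179+141+160+160 = $886.
Column-greedy (each lot in turn goes to its best remaining collector) gives $771, worse by 115.
Next-best assignment: Varga→Lot A, Novak→Lot E, Costa→Lot B, Bakr→Lot F, Osei→Lot G, Ghosh→Lot C = $885.
Swapping Varga↔Bakr (Varga→Lot F $60, Bakr→Lot E $43) loses 132.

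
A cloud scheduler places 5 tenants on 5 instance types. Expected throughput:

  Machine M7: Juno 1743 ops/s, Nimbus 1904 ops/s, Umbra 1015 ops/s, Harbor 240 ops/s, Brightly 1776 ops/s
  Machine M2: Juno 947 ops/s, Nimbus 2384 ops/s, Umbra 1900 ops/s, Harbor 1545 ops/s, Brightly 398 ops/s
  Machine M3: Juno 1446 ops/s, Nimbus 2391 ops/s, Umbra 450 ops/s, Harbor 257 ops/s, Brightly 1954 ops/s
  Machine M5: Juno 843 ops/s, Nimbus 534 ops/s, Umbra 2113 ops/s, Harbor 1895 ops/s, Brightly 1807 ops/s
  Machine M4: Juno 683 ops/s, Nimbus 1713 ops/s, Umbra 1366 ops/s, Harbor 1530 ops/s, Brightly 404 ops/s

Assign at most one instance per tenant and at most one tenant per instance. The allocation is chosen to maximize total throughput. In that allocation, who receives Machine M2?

Nimbus receives Machine M2.

Optimal: Juno→Machine M7 (1743 ops/s), Nimbus→Machine M2 (2384 ops/s), Umbra→Machine M5 (2113 ops/s), Harbor→Machine M4 (1530 ops/s), Brightly→Machine M3 (1954 ops/s) — total 1743+2384+2113+1530+1954 = 9724 ops/s.
Max-entry greedy (repeatedly take the single best remaining cell) gives 8508 ops/s, worse by 1216.
Next-best assignment: Juno→Machine M7, Nimbus→Machine M3, Umbra→Machine M2, Harbor→Machine M4, Brightly→Machine M5 = 9371 ops/s.
Swapping Umbra↔Juno (Umbra→Machine M7 1015 ops/s, Juno→Machine M5 843 ops/s) loses 1998.
Checked against all permutations: 9724 ops/s is optimal.
Nimbus's own top instance is Machine M3 (2391 ops/s), but forcing Nimbus→Machine M3 and reassigning the rest optimally gives only 9371 ops/s — worse by 353.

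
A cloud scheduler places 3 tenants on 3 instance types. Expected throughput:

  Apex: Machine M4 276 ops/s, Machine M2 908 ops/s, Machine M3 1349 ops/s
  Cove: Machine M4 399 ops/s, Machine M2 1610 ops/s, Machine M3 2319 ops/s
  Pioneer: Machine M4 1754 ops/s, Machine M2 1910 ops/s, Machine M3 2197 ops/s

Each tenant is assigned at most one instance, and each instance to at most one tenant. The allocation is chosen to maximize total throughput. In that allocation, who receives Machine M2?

Optimal: Apex→Machine M2 (908 ops/s), Cove→Machine M3 (2319 ops/s), Pioneer→Machine M4 (1754 ops/s) — total 908+2319+1754 = 4981 ops/s.
Max-entry greedy (repeatedly take the single best remaining cell) gives 4505 ops/s, worse by 476.
Apex's own top instance is Machine M3 (1349 ops/s), but forcing Apex→Machine M3 and reassigning the rest optimally gives only 4713 ops/s — worse by 268.

Apex receives Machine M2.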